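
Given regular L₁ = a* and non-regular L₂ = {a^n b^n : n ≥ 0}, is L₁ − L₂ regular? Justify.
Yes — L₁ − L₂ is regular.

The only string of a* that lies in {a^n b^n} is ε, so L₁ − L₂ = a* − {ε} = a⁺ = aa*, which is regular.

Note that the bare facts "L₁ regular, L₂ non-regular" do not settle the question by themselves: the closure of regular languages under ∪, ∩, complement and difference applies only when BOTH operands are regular. With a non-regular operand the result can come out regular or non-regular depending on the specific languages, so one has to work out L₁ − L₂ for this particular pair, as above.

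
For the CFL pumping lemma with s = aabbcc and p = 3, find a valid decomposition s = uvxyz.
u='aa', v='b', x='b', y='c', z='c'

For s = aabbcc with pumping length p = 3:

One valid decomposition:
- u = 'aa'
- v = 'b'
- x = 'b'
- y = 'c'
- z = 'c'

Verification:
- uvxyz = 'aa' + 'b' + 'b' + 'c' + 'c' = aabbcc ✓
- |vxy| = |'bbc'| = 3 ≤ 3 ✓
- |vy| = |'bc'| = 2 > 0 ✓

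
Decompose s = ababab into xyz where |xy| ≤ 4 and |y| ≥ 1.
x = 'a', y = 'b', z = 'abab'

For s = ababab and p = 4, one valid decomposition is:
- x = 'a' (length 1)
- y = 'b' (length 1)
- z = 'abab' (length 4)

Verification:
- xyz = 'a' + 'b' + 'abab' = ababab ✓
- |xy| = 2 ≤ 4 ✓
- |y| = 1 > 0 ✓

All pumping lemma constraints are satisfied.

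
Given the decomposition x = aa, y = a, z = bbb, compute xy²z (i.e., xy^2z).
aaaabbb

Given x = 'aa', y = 'a', z = 'bbb' and i = 2:

xy^2z = x + y·y·...·y (2 times) + z
       = 'aa' + 'a'^2 + 'bbb'
       = 'aa' + 'aa' + 'bbb'
       = 'aaaabbb'

The pumped string is 'aaaabbb' with length 7.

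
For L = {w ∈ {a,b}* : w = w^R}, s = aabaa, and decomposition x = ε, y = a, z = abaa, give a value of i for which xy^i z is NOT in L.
i = 0

xy⁰z = ε · ε · abaa = abaa; abaa reversed is aaba ≠ abaa, so it is not a palindrome and is not in L.
(Other choices also work, e.g. i = 2, 3; only i = 1 is guaranteed to stay in L since xy¹z = s.)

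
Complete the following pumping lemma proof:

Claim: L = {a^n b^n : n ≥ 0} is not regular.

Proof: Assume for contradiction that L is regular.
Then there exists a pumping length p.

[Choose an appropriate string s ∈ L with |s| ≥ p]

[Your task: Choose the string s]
s = a^p b^p

This string is in L (has equal a's and b's) and has length 2p ≥ p.
Any decomposition xyz with |xy| ≤ p means y consists only of a's,
so pumping will unbalance the counts.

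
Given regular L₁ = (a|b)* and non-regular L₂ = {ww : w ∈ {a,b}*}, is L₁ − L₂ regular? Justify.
No — L₁ − L₂ is not regular.

L₁ − L₂ is the complement of {ww} within {a,b}*. If it were regular, its complement {ww} would be regular as well (regular languages are closed under complement) — contradiction. So L₁ − L₂ is not regular.

Note that the bare facts "L₁ regular, L₂ non-regular" do not settle the question by themselves: the closure of regular languages under ∪, ∩, complement and difference applies only when BOTH operands are regular. With a non-regular operand the result can come out regular or non-regular depending on the specific languages, so one has to work out L₁ − L₂ for this particular pair, as above.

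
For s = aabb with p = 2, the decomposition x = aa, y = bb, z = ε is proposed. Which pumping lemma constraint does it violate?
Violated: |xy| ≤ p

The decomposition x = aa, y = bb, z = ε for s = aabb with p = 2
violates the constraint: |xy| ≤ p

|xy| = |aabb| = 4 > 2 = p. The decomposition puts too many characters in xy.

Pumping lemma constraints:
1. xyz = s (decomposition is valid)
2. |xy| ≤ p
3. |y| > 0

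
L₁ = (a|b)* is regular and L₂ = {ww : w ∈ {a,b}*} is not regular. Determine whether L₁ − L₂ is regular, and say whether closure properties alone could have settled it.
No — L₁ − L₂ is not regular.

L₁ − L₂ is the complement of {ww} within {a,b}*. If it were regular, its complement {ww} would be regular as well (regular languages are closed under complement) — contradiction. So L₁ − L₂ is not regular.

Note that the bare facts "L₁ regular, L₂ non-regular" do not settle the question by themselves: the closure of regular languages under ∪, ∩, complement and difference applies only when BOTH operands are regular. With a non-regular operand the result can come out regular or non-regular depending on the specific languages, so one has to work out L₁ − L₂ for this particular pair, as above.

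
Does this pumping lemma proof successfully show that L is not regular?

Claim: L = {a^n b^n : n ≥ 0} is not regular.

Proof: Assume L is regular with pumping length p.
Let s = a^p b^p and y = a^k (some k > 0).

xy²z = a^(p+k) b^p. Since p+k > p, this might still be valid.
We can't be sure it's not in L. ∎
The proof is INCORRECT.

Error: The conclusion is wrong.
xy²z = a^(p+k) b^p is definitely NOT in L because the number of a's (p+k) ≠ number of b's (p).
The proof incorrectly doubts what is actually a valid contradiction.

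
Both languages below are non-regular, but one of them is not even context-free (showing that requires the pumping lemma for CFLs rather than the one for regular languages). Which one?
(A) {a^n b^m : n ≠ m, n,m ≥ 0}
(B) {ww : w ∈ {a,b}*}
(B) {ww : w ∈ {a,b}*}

(B) {ww : w ∈ {a,b}*} requires the CFL pumping lemma.

- {a^n b^m : n ≠ m, n,m ≥ 0} is context-free (but not regular)
  • Can be shown non-regular with the regular pumping lemma
  • After pumping a's, we can make n = m

- {ww : w ∈ {a,b}*} is NOT context-free
  • Requires the CFL pumping lemma to prove
  • Cannot verify equality of two arbitrary substrings

The CFL pumping lemma is "stronger" in that it can prove non-membership
in the larger class of context-free languages.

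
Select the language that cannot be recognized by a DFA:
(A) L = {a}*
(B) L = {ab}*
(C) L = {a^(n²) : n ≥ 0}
(C) {a^(n²) : n ≥ 0}

(C) L = {a^(n²) : n ≥ 0} is NOT regular.

The pumping lemma can be used to prove this:
After pumping, length is no longer a perfect square

The other languages are regular because they can be recognized by finite automata.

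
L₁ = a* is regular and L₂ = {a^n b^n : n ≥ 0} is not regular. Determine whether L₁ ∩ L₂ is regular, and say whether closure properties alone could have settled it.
Yes — L₁ ∩ L₂ is regular.

A string of a* contains no b's, and the only string of {a^n b^n} with no b's is ε (n = 0). So L₁ ∩ L₂ = {ε}, a finite language, which is regular.

Note that the bare facts "L₁ regular, L₂ non-regular" do not settle the question by themselves: the closure of regular languages under ∪, ∩, complement and difference applies only when BOTH operands are regular. With a non-regular operand the result can come out regular or non-regular depending on the specific languages, so one has to work out L₁ ∩ L₂ for this particular pair, as above.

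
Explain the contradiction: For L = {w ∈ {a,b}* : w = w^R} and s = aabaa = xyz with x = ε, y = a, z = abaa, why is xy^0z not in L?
xy⁰z = abaa ∉ L

Pumping with i = 0 replaces y = a by y⁰ = ε:
- Original: s = xyz = aabaa; aabaa reversed is aabaa, the same string, so it is a palindrome and is in L
- Pumped: xy⁰z = ε · ε · abaa = abaa
- abaa reversed is aaba ≠ abaa, so it is not a palindrome and is not in L

The pumping lemma would require xy⁰z ∈ L, so this decomposition yields a contradiction.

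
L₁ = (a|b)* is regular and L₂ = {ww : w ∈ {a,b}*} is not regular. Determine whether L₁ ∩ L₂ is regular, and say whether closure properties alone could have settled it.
No — L₁ ∩ L₂ is not regular.

(a|b)* is all strings over {a,b}, so L₁ ∩ L₂ = {ww : w ∈ {a,b}*} = L₂ itself, which is not regular (pump s = a^p b a^p b).

Note that the bare facts "L₁ regular, L₂ non-regular" do not settle the question by themselves: the closure of regular languages under ∪, ∩, complement and difference applies only when BOTH operands are regular. With a non-regular operand the result can come out regular or non-regular depending on the specific languages, so one has to work out L₁ ∩ L₂ for this particular pair, as above.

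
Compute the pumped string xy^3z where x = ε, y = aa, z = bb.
aaaaaabb

Given x = '', y = 'aa', z = 'bb' and i = 3:

xy^3z = x + y·y·...·y (3 times) + z
       = '' + 'aa'^3 + 'bb'
       = '' + 'aaaaaa' + 'bb'
       = 'aaaaaabb'

The pumped string is 'aaaaaabb' with length 8.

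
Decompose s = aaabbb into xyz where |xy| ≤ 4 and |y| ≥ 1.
x = '', y = 'a', z = 'aabbb'

For s = aaabbb and p = 4, one valid decomposition is:
- x = '' (length 0)
- y = 'a' (length 1)
- z = 'aabbb' (length 5)

Verification:
- xyz = '' + 'a' + 'aabbb' = aaabbb ✓
- |xy| = 1 ≤ 4 ✓
- |y| = 1 > 0 ✓

All pumping lemma constraints are satisfied.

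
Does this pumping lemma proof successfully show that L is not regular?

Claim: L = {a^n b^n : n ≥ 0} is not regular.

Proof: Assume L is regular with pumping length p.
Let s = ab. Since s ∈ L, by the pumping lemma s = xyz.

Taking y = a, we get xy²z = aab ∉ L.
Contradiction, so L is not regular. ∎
The proof is INCORRECT.

Error: The string s = ab may be shorter than p.
The pumping lemma only applies to strings with |s| ≥ p, and p is not under our control.
We must choose s in terms of p, e.g. s = a^p b^p, to ensure |s| ≥ p.
(The proof also fixes one particular y; a valid argument must handle every decomposition with |xy| ≤ p and |y| ≥ 1 — for s = a^p b^p this forces y = a^k, and then xy²z = a^(p+k) b^p ∉ L.)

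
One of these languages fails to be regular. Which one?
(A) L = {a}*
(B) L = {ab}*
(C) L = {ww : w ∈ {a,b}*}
(C) {ww : w ∈ {a,b}*}

(C) L = {ww : w ∈ {a,b}*} is NOT regular.

The pumping lemma can be used to prove this:
After pumping, the two halves no longer match

The other languages are regular because they can be recognized by finite automata.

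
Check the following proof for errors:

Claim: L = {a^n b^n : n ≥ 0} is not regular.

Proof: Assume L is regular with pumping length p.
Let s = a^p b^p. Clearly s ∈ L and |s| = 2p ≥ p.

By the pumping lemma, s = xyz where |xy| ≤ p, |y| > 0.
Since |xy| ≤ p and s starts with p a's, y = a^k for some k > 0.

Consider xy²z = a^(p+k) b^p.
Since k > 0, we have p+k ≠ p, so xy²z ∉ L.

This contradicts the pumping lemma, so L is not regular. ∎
The proof is correct.

This proof is valid because:
1. The string s = a^p b^p is correctly in L
2. The decomposition analysis is correct: y must consist only of a's
3. The contradiction is valid: pumping increases a's but not b's
4. The conclusion follows logically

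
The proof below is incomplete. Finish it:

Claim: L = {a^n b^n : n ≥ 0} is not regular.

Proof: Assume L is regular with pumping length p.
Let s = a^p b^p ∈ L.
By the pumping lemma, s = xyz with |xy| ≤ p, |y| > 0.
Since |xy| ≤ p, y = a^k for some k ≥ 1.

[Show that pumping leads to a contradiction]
Consider xy²z = a^(p+k) b^p.

Since k ≥ 1, we have p + k > p.
So xy²z has more a's than b's: (p+k) a's vs p b's.
This means xy²z ∉ L because a^n b^n requires equal counts.

This contradicts the pumping lemma which states xy²z ∈ L.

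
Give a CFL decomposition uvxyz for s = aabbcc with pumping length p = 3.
u='aa', v='b', x='b', y='c', z='c'

For s = aabbcc with pumping length p = 3:

One valid decomposition:
- u = 'aa'
- v = 'b'
- x = 'b'
- y = 'c'
- z = 'c'

Verification:
- uvxyz = 'aa' + 'b' + 'b' + 'c' + 'c' = aabbcc ✓
- |vxy| = |'bbc'| = 3 ≤ 3 ✓
- |vy| = |'bc'| = 2 > 0 ✓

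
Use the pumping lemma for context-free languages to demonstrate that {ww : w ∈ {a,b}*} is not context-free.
Assume for contradiction that L is context-free, and let p ≥ 1 be the pumping length given by the pumping lemma for CFLs.
Choose s = a^p b^p a^p b^p. Then s ∈ L (take w = a^p b^p) and |s| = 4p ≥ p.
By the CFL pumping lemma, s = uvxyz for some u, v, x, y, z with |vxy| ≤ p, |vy| ≥ 1, and uv^i xy^i z ∈ L for every i ≥ 0.

Write s as four blocks A₁ B₁ A₂ B₂ with A₁ = A₂ = a^p and B₁ = B₂ = b^p. Since |vxy| ≤ p, the window vxy lies inside at most two adjacent blocks. Take i = 0 and let t = uxz, so |t| = 4p − |vy| with 1 ≤ |vy| ≤ p. If |t| is odd, t ∉ L immediately, so assume |vy| is even (hence |vy| ≥ 2) and |t|/2 = 2p − |vy|/2, which satisfies p ≤ |t|/2 ≤ 2p − 1.

Case 1 (vxy inside A₁B₁): t = a^(p−j) b^(p−l) a^p b^p with j + l = |vy|. The second half of t has length < 2p, so it is a suffix of the trailing a^p b^p and ends in b; the first half is a^(p−j) b^(p−l) a^((j+l)/2), which ends in a because (j+l)/2 ≥ 1. The halves differ, so t ∉ L.

Case 2 (vxy inside B₁A₂, straddling the middle): t = a^p b^(p−j) a^(p−l) b^p with j + l = |vy|. If t = ww, then w is a prefix of t of length ≥ p, so w begins with a^p; and w is a suffix of t of length ≥ p, so w ends with b^p. That forces |w| ≥ 2p, contradicting |w| = |t|/2 ≤ 2p − 1. So t ∉ L.

Case 3 (vxy inside A₂B₂): t = a^p b^p a^(p−j) b^(p−l) with j + l = |vy|. The first half of t is a prefix of a^p b^p, so it begins with a; the second half is b^((j+l)/2) a^(p−j) b^(p−l), which begins with b. The halves differ, so t ∉ L.

In every case uv⁰xy⁰z = uxz ∉ L.

This contradicts the CFL pumping lemma, which requires uv^i xy^i z ∈ L for all i ≥ 0.
Hence L = {ww : w ∈ {a,b}*} is not context-free. ∎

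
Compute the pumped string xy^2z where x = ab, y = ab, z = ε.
ababab

Given x = 'ab', y = 'ab', z = '' and i = 2:

xy^2z = x + y·y·...·y (2 times) + z
       = 'ab' + 'ab'^2 + ''
       = 'ab' + 'abab' + ''
       = 'ababab'

The pumped string is 'ababab' with length 6.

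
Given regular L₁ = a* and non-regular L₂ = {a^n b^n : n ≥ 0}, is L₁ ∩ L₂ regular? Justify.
Yes — L₁ ∩ L₂ is regular.

A string of a* contains no b's, and the only string of {a^n b^n} with no b's is ε (n = 0). So L₁ ∩ L₂ = {ε}, a finite language, which is regular.

Note that the bare facts "L₁ regular, L₂ non-regular" do not settle the question by themselves: the closure of regular languages under ∪, ∩, complement and difference applies only when BOTH operands are regular. With a non-regular operand the result can come out regular or non-regular depending on the specific languages, so one has to work out L₁ ∩ L₂ for this particular pair, as above.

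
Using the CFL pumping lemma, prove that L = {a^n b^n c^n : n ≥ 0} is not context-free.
Assume for contradiction that L is context-free, and let p ≥ 1 be the pumping length given by the pumping lemma for CFLs.
Choose s = a^p b^p c^p. Then s ∈ L and |s| = 3p ≥ p.
By the CFL pumping lemma, s = uvxyz for some u, v, x, y, z with |vxy| ≤ p, |vy| ≥ 1, and uv^i xy^i z ∈ L for every i ≥ 0.

Because |vxy| ≤ p, the window vxy cannot contain both an a and a c: any substring of s containing both must include the entire block b^p plus at least one a and one c, so it has length ≥ p + 2 > p.
Hence at least one of the letters a, c does not occur in vy at all.

Take i = 0: the string uxz is obtained from s by deleting |vy| ≥ 1 symbols, so |uxz| = 3p − |vy| < 3p.
But the letter (a or c) that does not occur in vy still occurs exactly p times in uxz. Every string of L with exactly p copies of some letter is a^p b^p c^p, of length 3p. Since |uxz| < 3p, uxz ∉ L.

This contradicts the CFL pumping lemma, which requires uv^i xy^i z ∈ L for all i ≥ 0.
Hence L = {a^n b^n c^n : n ≥ 0} is not context-free. ∎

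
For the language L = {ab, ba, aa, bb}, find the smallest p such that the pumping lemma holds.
p = 3

For a finite language L, the pumping lemma holds vacuously if p > max|s| for s ∈ L.

The longest string in L = {ab, ba, aa, bb} has length 2.
If p = 3, then no string s ∈ L has |s| ≥ p, so the condition is vacuously true.

The minimum pumping length is p = 3.

Why no smaller p works: for any p ≤ 2, the longest string s ∈ L has |s| = 2 ≥ p, so it would
have to be pumpable; but pumping up (i = 2, 3, ...) produces ever longer strings, which cannot all lie in the
finite language L. So the pumping property fails for every p ≤ 2.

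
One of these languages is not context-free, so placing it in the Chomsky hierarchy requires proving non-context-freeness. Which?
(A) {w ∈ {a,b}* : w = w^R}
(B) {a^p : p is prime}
(B) {a^p : p is prime}

(B) {a^p : p is prime} requires the CFL pumping lemma.

- {w ∈ {a,b}* : w = w^R} is context-free (but not regular)
  • Can be shown non-regular with the regular pumping lemma
  • After pumping, the string is no longer symmetric

- {a^p : p is prime} is NOT context-free
  • Requires the CFL pumping lemma to prove
  • The CFL pumping lemma also fails because prime gaps are unbounded

The CFL pumping lemma is "stronger" in that it can prove non-membership
in the larger class of context-free languages.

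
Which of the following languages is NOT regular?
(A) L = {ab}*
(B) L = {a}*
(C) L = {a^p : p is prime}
(C) {a^p : p is prime}

(C) L = {a^p : p is prime} is NOT regular.

The pumping lemma can be used to prove this:
After pumping, the length becomes composite

The other languages are regular because they can be recognized by finite automata.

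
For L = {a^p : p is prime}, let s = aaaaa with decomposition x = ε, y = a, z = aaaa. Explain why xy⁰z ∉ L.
xy⁰z = aaaa ∉ L

Pumping with i = 0 replaces y = a by y⁰ = ε:
- Original: s = xyz = aaaaa; aaaaa has length 5, which is prime, so it is in L
- Pumped: xy⁰z = ε · ε · aaaa = aaaa
- aaaa has length 4 = 2 × 2, which is not prime, so it is not in L

The pumping lemma would require xy⁰z ∈ L, so this decomposition yields a contradiction.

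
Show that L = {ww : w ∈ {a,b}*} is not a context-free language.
Assume for contradiction that L is context-free, and let p ≥ 1 be the pumping length given by the pumping lemma for CFLs.
Choose s = a^p b^p a^p b^p. Then s ∈ L (take w = a^p b^p) and |s| = 4p ≥ p.
By the CFL pumping lemma, s = uvxyz for some u, v, x, y, z with |vxy| ≤ p, |vy| ≥ 1, and uv^i xy^i z ∈ L for every i ≥ 0.

Write s as four blocks A₁ B₁ A₂ B₂ with A₁ = A₂ = a^p and B₁ = B₂ = b^p. Since |vxy| ≤ p, the window vxy lies inside at most two adjacent blocks. Take i = 0 and let t = uxz, so |t| = 4p − |vy| with 1 ≤ |vy| ≤ p. If |t| is odd, t ∉ L immediately, so assume |vy| is even (hence |vy| ≥ 2) and |t|/2 = 2p − |vy|/2, which satisfies p ≤ |t|/2 ≤ 2p − 1.

Case 1 (vxy inside A₁B₁): t = a^(p−j) b^(p−l) a^p b^p with j + l = |vy|. The second half of t has length < 2p, so it is a suffix of the trailing a^p b^p and ends in b; the first half is a^(p−j) b^(p−l) a^((j+l)/2), which ends in a because (j+l)/2 ≥ 1. The halves differ, so t ∉ L.

Case 2 (vxy inside B₁A₂, straddling the middle): t = a^p b^(p−j) a^(p−l) b^p with j + l = |vy|. If t = ww, then w is a prefix of t of length ≥ p, so w begins with a^p; and w is a suffix of t of length ≥ p, so w ends with b^p. That forces |w| ≥ 2p, contradicting |w| = |t|/2 ≤ 2p − 1. So t ∉ L.

Case 3 (vxy inside A₂B₂): t = a^p b^p a^(p−j) b^(p−l) with j + l = |vy|. The first half of t is a prefix of a^p b^p, so it begins with a; the second half is b^((j+l)/2) a^(p−j) b^(p−l), which begins with b. The halves differ, so t ∉ L.

In every case uv⁰xy⁰z = uxz ∉ L.

This contradicts the CFL pumping lemma, which requires uv^i xy^i z ∈ L for all i ≥ 0.
Hence L = {ww : w ∈ {a,b}*} is not context-free. ∎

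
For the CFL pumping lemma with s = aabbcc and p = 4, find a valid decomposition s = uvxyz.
u='a', v='a', x='bb', y='c', z='c'

For s = aabbcc with pumping length p = 4:

One valid decomposition:
- u = 'a'
- v = 'a'
- x = 'bb'
- y = 'c'
- z = 'c'

Verification:
- uvxyz = 'a' + 'a' + 'bb' + 'c' + 'c' = aabbcc ✓
- |vxy| = |'abbc'| = 4 ≤ 4 ✓
- |vy| = |'ac'| = 2 > 0 ✓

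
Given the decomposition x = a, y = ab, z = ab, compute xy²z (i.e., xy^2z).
aababab

Given x = 'a', y = 'ab', z = 'ab' and i = 2:

xy^2z = x + y·y·...·y (2 times) + z
       = 'a' + 'ab'^2 + 'ab'
       = 'a' + 'abab' + 'ab'
       = 'aababab'

The pumped string is 'aababab' with length 7.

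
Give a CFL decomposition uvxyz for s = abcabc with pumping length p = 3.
u='ab', v='c', x='a', y='b', z='c'

For s = abcabc with pumping length p = 3:

One valid decomposition:
- u = 'ab'
- v = 'c'
- x = 'a'
- y = 'b'
- z = 'c'

Verification:
- uvxyz = 'ab' + 'c' + 'a' + 'b' + 'c' = abcabc ✓
- |vxy| = |'cab'| = 3 ≤ 3 ✓
- |vy| = |'cb'| = 2 > 0 ✓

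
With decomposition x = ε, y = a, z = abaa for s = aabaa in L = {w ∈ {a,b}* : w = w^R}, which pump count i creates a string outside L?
i = 0

xy⁰z = ε · ε · abaa = abaa; abaa reversed is aaba ≠ abaa, so it is not a palindrome and is not in L.
(Other choices also work, e.g. i = 2, 3; only i = 1 is guaranteed to stay in L since xy¹z = s.)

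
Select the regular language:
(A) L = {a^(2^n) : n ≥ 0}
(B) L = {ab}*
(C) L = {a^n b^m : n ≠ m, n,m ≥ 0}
(B) {ab}*

(B) L = {ab}* is regular.

This can be recognized by a finite automaton (DFA/NFA).
Regular expressions like {ab}* define regular languages.

The other choices are not regular:
- {a^n b^m : n ≠ m, n,m ≥ 0}: After pumping a's, we can make n = m
- {a^(2^n) : n ≥ 0}: After pumping, length is no longer a power of 2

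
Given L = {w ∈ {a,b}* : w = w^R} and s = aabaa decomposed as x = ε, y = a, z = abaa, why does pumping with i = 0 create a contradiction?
xy⁰z = abaa ∉ L

Pumping with i = 0 replaces y = a by y⁰ = ε:
- Original: s = xyz = aabaa; aabaa reversed is aabaa, the same string, so it is a palindrome and is in L
- Pumped: xy⁰z = ε · ε · abaa = abaa
- abaa reversed is aaba ≠ abaa, so it is not a palindrome and is not in L

The pumping lemma would require xy⁰z ∈ L, so this decomposition yields a contradiction.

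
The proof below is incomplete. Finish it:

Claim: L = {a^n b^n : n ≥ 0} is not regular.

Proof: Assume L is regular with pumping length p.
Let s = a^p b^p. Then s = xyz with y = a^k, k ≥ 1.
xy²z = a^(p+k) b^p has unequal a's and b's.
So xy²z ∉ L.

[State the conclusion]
This contradicts the pumping lemma for regular languages,
which guarantees xy^i z ∈ L for all i ≥ 0.

Since our assumption that L is regular leads to a contradiction,
we conclude that L = {a^n b^n : n ≥ 0} is NOT regular. ∎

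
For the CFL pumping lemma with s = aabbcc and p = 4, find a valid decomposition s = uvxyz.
u='a', v='a', x='bb', y='c', z='c'

For s = aabbcc with pumping length p = 4:

One valid decomposition:
- u = 'a'
- v = 'a'
- x = 'bb'
- y = 'c'
- z = 'c'

Verification:
- uvxyz = 'a' + 'a' + 'bb' + 'c' + 'c' = aabbcc ✓
- |vxy| = |'abbc'| = 4 ≤ 4 ✓
- |vy| = |'ac'| = 2 > 0 ✓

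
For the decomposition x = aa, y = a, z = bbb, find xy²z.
aaaabbb

Given x = 'aa', y = 'a', z = 'bbb' and i = 2:

xy^2z = x + y·y·...·y (2 times) + z
       = 'aa' + 'a'^2 + 'bbb'
       = 'aa' + 'aa' + 'bbb'
       = 'aaaabbb'

The pumped string is 'aaaabbb' with length 7.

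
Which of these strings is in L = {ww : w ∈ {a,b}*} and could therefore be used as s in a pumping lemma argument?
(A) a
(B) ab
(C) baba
(C) baba

The pumping lemma is applied to a string s that lies in L, so first check membership of each option:
- (A) a has odd length 1, so it cannot be written as ww and is not in L ✗
- (B) ab has length 2; its halves are a and b, which differ, so it is not in L ✗
- (C) baba splits into halves ba · ba, which are equal, so it is in L (w = ba) ✓

Only (C) baba is in L, so it is the only candidate that could play the role of s.
(In a complete proof one picks s in terms of the pumping length p so that |s| ≥ p is guaranteed; a fixed string like baba illustrates the shape of such an s.)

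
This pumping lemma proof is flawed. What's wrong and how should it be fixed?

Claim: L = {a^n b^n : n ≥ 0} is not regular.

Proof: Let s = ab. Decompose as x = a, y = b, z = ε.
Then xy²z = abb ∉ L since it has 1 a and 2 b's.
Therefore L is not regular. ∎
Error: The string s = ab might be shorter than the pumping length p.

Correction: Choose s = a^p b^p to ensure |s| ≥ p. Also, the decomposition is wrong: with |xy| ≤ p, y cannot include b's when s starts with p a's.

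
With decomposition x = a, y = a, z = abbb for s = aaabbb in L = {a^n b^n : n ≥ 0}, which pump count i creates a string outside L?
i = 2

xy²z = a · aa · abbb = aaaabbb; aaaabbb has 4 a's and 3 b's; 4 ≠ 3, so it is not in L.
(Other choices also work, e.g. i = 0, 3; only i = 1 is guaranteed to stay in L since xy¹z = s.)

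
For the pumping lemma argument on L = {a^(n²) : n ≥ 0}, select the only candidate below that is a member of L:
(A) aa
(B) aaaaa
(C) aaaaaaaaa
(C) aaaaaaaaa

The pumping lemma is applied to a string s that lies in L, so first check membership of each option:
- (A) aa has length 2, strictly between 1² = 1 and 2² = 4, so it is not in L ✗
- (B) aaaaa has length 5, strictly between 2² = 4 and 3² = 9, so it is not in L ✗
- (C) aaaaaaaaa has length 9 = 3², a perfect square, so it is in L ✓

Only (C) aaaaaaaaa is in L, so it is the only candidate that could play the role of s.
(In a complete proof one picks s in terms of the pumping length p so that |s| ≥ p is guaranteed; a fixed string like aaaaaaaaa illustrates the shape of such an s.)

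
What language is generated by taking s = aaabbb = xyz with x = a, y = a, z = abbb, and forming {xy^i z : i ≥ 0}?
{xy^i z : i ≥ 0} = {a^(2+i) b^3 : i ≥ 0} = {aabbb, aaabbb, aaaabbb, ...}

With x = a, y = a, z = abbb: Starting with aaabbb and pumping the second 'a', we get strings with 2+i a's followed by 3 b's for i = 0, 1, 2, ...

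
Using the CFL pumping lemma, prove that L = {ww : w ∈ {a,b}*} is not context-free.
Assume for contradiction that L is context-free, and let p ≥ 1 be the pumping length given by the pumping lemma for CFLs.
Choose s = a^p b^p a^p b^p. Then s ∈ L (take w = a^p b^p) and |s| = 4p ≥ p.
By the CFL pumping lemma, s = uvxyz for some u, v, x, y, z with |vxy| ≤ p, |vy| ≥ 1, and uv^i xy^i z ∈ L for every i ≥ 0.

Write s as four blocks A₁ B₁ A₂ B₂ with A₁ = A₂ = a^p and B₁ = B₂ = b^p. Since |vxy| ≤ p, the window vxy lies inside at most two adjacent blocks. Take i = 0 and let t = uxz, so |t| = 4p − |vy| with 1 ≤ |vy| ≤ p. If |t| is odd, t ∉ L immediately, so assume |vy| is even (hence |vy| ≥ 2) and |t|/2 = 2p − |vy|/2, which satisfies p ≤ |t|/2 ≤ 2p − 1.

Case 1 (vxy inside A₁B₁): t = a^(p−j) b^(p−l) a^p b^p with j + l = |vy|. The second half of t has length < 2p, so it is a suffix of the trailing a^p b^p and ends in b; the first half is a^(p−j) b^(p−l) a^((j+l)/2), which ends in a because (j+l)/2 ≥ 1. The halves differ, so t ∉ L.

Case 2 (vxy inside B₁A₂, straddling the middle): t = a^p b^(p−j) a^(p−l) b^p with j + l = |vy|. If t = ww, then w is a prefix of t of length ≥ p, so w begins with a^p; and w is a suffix of t of length ≥ p, so w ends with b^p. That forces |w| ≥ 2p, contradicting |w| = |t|/2 ≤ 2p − 1. So t ∉ L.

Case 3 (vxy inside A₂B₂): t = a^p b^p a^(p−j) b^(p−l) with j + l = |vy|. The first half of t is a prefix of a^p b^p, so it begins with a; the second half is b^((j+l)/2) a^(p−j) b^(p−l), which begins with b. The halves differ, so t ∉ L.

In every case uv⁰xy⁰z = uxz ∉ L.

This contradicts the CFL pumping lemma, which requires uv^i xy^i z ∈ L for all i ≥ 0.
Hence L = {ww : w ∈ {a,b}*} is not context-free. ∎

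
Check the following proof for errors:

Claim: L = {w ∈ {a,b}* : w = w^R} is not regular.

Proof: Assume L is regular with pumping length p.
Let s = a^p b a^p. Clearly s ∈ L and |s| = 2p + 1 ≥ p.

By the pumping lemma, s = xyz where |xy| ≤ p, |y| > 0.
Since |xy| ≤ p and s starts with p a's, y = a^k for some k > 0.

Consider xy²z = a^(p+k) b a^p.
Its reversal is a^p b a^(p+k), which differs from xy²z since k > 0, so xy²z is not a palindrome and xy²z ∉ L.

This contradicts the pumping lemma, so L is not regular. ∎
The proof is correct.

This proof is valid because:
1. s = a^p b a^p is in L and is chosen in terms of p, so |s| ≥ p holds for every p
2. The decomposition analysis is correct: |xy| ≤ p forces y to lie inside the leading a's
3. The contradiction is valid: a^(p+k) b a^p has more a's before the b than after it, so it is not a palindrome
4. The conclusion follows logically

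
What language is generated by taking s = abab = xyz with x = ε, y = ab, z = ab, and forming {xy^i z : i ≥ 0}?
{xy^i z : i ≥ 0} = {(ab)^(i+1) : i ≥ 0} = {ab, abab, ababab, ...}

With x = ε, y = ab, z = ab: Pumping 'ab' gives strings of alternating a's and b's.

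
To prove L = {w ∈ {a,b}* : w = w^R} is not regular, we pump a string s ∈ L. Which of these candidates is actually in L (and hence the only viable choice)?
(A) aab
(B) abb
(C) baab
(C) baab

The pumping lemma is applied to a string s that lies in L, so first check membership of each option:
- (A) aab reversed is baa ≠ aab, so it is not a palindrome and is not in L ✗
- (B) abb reversed is bba ≠ abb, so it is not a palindrome and is not in L ✗
- (C) baab reversed is baab, the same string, so it is a palindrome and is in L ✓

Only (C) baab is in L, so it is the only candidate that could play the role of s.
(In a complete proof one picks s in terms of the pumping length p so that |s| ≥ p is guaranteed; a fixed string like baab illustrates the shape of such an s.)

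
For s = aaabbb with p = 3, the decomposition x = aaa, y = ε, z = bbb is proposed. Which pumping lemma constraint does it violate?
Violated: |y| > 0

The decomposition x = aaa, y = ε, z = bbb for s = aaabbb with p = 3
violates the constraint: |y| > 0

|y| = 0, but the pumping lemma requires |y| > 0 (y must be non-empty).

Pumping lemma constraints:
1. xyz = s (decomposition is valid)
2. |xy| ≤ p
3. |y| > 0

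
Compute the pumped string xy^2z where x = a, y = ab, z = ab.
aababab

Given x = 'a', y = 'ab', z = 'ab' and i = 2:

xy^2z = x + y·y·...·y (2 times) + z
       = 'a' + 'ab'^2 + 'ab'
       = 'a' + 'abab' + 'ab'
       = 'aababab'

The pumped string is 'aababab' with length 7.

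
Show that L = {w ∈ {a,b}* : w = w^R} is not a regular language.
Assume for contradiction that L is regular, and let p ≥ 1 be the pumping length given by the pumping lemma.
Choose s = a^p b a^p. Then s ∈ L (it reads the same in both directions) and |s| = 2p + 1 ≥ p.
By the pumping lemma, s = xyz for some x, y, z with |xy| ≤ p, |y| ≥ 1, and xy^i z ∈ L for every i ≥ 0.
Since |xy| ≤ p and the first p symbols of s are all a's, y = a^k for some k with 1 ≤ k ≤ p.

Take i = 2: xy²z = a^(p + k) b a^p.
Its reversal is a^p b a^(p + k). These differ because the block of a's before the unique b has length p + k in one and p in the other, and p + k ≠ p since k ≥ 1. So xy²z is not a palindrome, i.e. xy²z ∉ L.

This contradicts the pumping lemma, which requires xy^i z ∈ L for all i ≥ 0.
Hence L = {w ∈ {a,b}* : w = w^R} is not regular. ∎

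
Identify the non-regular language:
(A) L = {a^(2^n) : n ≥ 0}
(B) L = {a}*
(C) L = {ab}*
(A) {a^(2^n) : n ≥ 0}

(A) L = {a^(2^n) : n ≥ 0} is NOT regular.

The pumping lemma can be used to prove this:
After pumping, length is no longer a power of 2

The other languages are regular because they can be recognized by finite automata.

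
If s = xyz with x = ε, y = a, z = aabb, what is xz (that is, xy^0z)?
aabb

Given x = '', y = 'a', z = 'aabb' and i = 0:

xy^0z = x + y·y·...·y (0 times) + z
       = '' + 'a'^0 + 'aabb'
       = '' + '' + 'aabb'
       = 'aabb'

The pumped string is 'aabb' with length 4.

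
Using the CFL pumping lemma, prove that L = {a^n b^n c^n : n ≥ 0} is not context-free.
Assume for contradiction that L is context-free, and let p ≥ 1 be the pumping length given by the pumping lemma for CFLs.
Choose s = a^p b^p c^p. Then s ∈ L and |s| = 3p ≥ p.
By the CFL pumping lemma, s = uvxyz for some u, v, x, y, z with |vxy| ≤ p, |vy| ≥ 1, and uv^i xy^i z ∈ L for every i ≥ 0.

Because |vxy| ≤ p, the window vxy cannot contain both an a and a c: any substring of s containing both must include the entire block b^p plus at least one a and one c, so it has length ≥ p + 2 > p.
Hence at least one of the letters a, c does not occur in vy at all.

Take i = 0: the string uxz is obtained from s by deleting |vy| ≥ 1 symbols, so |uxz| = 3p − |vy| < 3p.
But the letter (a or c) that does not occur in vy still occurs exactly p times in uxz. Every string of L with exactly p copies of some letter is a^p b^p c^p, of length 3p. Since |uxz| < 3p, uxz ∉ L.

This contradicts the CFL pumping lemma, which requires uv^i xy^i z ∈ L for all i ≥ 0.
Hence L = {a^n b^n c^n : n ≥ 0} is not context-free. ∎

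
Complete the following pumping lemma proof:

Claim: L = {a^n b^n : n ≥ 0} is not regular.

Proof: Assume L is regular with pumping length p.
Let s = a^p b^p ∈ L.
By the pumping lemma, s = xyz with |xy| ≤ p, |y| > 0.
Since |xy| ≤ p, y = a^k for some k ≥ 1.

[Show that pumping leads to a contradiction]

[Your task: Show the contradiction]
Consider xy²z = a^(p+k) b^p.

Since k ≥ 1, we have p + k > p.
So xy²z has more a's than b's: (p+k) a's vs p b's.
This means xy²z ∉ L because a^n b^n requires equal counts.

This contradicts the pumping lemma which states xy²z ∈ L.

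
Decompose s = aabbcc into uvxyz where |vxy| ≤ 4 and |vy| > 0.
u='a', v='a', x='bb', y='c', z='c'

For s = aabbcc with pumping length p = 4:

One valid decomposition:
- u = 'a'
- v = 'a'
- x = 'bb'
- y = 'c'
- z = 'c'

Verification:
- uvxyz = 'a' + 'a' + 'bb' + 'c' + 'c' = aabbcc ✓
- |vxy| = |'abbc'| = 4 ≤ 4 ✓
- |vy| = |'ac'| = 2 > 0 ✓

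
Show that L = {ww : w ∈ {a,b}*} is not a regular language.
Assume for contradiction that L is regular, and let p ≥ 1 be the pumping length given by the pumping lemma.
Choose s = a^p b a^p b. Then s ∈ L (take w = a^p b) and |s| = 2p + 2 ≥ p.
By the pumping lemma, s = xyz for some x, y, z with |xy| ≤ p, |y| ≥ 1, and xy^i z ∈ L for every i ≥ 0.
Since |xy| ≤ p and the first p symbols of s are all a's, y = a^k for some k with 1 ≤ k ≤ p.

Take i = 2: t = xy²z = a^(p + k) b a^p b.
Suppose t = uu for some string u. The string t contains exactly two b's and ends in b, so u contains exactly one b and ends in b; hence u = a^j b for some j, and uu = a^j b a^j b. Comparing with t = a^(p + k) b a^p b forces j = p + k (first block) and j = p (second block), which is impossible since k ≥ 1. So t ∉ L.

This contradicts the pumping lemma, which requires xy^i z ∈ L for all i ≥ 0.
Hence L = {ww : w ∈ {a,b}*} is not regular. ∎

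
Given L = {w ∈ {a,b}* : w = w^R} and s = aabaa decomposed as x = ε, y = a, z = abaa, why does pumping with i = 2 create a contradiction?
xy²z = aaabaa ∉ L

Pumping with i = 2 replaces y = a by y² = aa:
- Original: s = xyz = aabaa; aabaa reversed is aabaa, the same string, so it is a palindrome and is in L
- Pumped: xy²z = ε · aa · abaa = aaabaa
- aaabaa reversed is aabaaa ≠ aaabaa, so it is not a palindrome and is not in L

The pumping lemma would require xy²z ∈ L, so this decomposition yields a contradiction.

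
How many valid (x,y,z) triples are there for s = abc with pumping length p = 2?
3

For s = 'abc' with pumping length p = 2:

Constraints: |xy| ≤ 2, |y| > 0

Valid decompositions (|xy| ≤ p, |y| ≥ 1):
  • x='', y='a', z='bc'
  • x='a', y='b', z='c'
  • x='', y='ab', z='c'

Total count: 3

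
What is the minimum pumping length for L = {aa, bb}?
p = 3

For a finite language L, the pumping lemma holds vacuously if p > max|s| for s ∈ L.

The longest string in L = {aa, bb} has length 2.
If p = 3, then no string s ∈ L has |s| ≥ p, so the condition is vacuously true.

The minimum pumping length is p = 3.

Why no smaller p works: for any p ≤ 2, the longest string s ∈ L has |s| = 2 ≥ p, so it would
have to be pumpable; but pumping up (i = 2, 3, ...) produces ever longer strings, which cannot all lie in the
finite language L. So the pumping property fails for every p ≤ 2.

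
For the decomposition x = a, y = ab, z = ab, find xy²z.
aababab

Given x = 'a', y = 'ab', z = 'ab' and i = 2:

xy^2z = x + y·y·...·y (2 times) + z
       = 'a' + 'ab'^2 + 'ab'
       = 'a' + 'abab' + 'ab'
       = 'aababab'

The pumped string is 'aababab' with length 7.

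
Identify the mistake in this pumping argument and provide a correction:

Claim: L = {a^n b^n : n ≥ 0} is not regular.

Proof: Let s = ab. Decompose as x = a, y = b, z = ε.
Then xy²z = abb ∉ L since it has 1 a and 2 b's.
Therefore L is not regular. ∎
Error: The string s = ab might be shorter than the pumping length p.

Correction: Choose s = a^p b^p to ensure |s| ≥ p. Also, the decomposition is wrong: with |xy| ≤ p, y cannot include b's when s starts with p a's.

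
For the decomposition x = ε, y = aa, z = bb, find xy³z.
aaaaaabb

Given x = '', y = 'aa', z = 'bb' and i = 3:

xy^3z = x + y·y·...·y (3 times) + z
       = '' + 'aa'^3 + 'bb'
       = '' + 'aaaaaa' + 'bb'
       = 'aaaaaabb'

The pumped string is 'aaaaaabb' with length 8.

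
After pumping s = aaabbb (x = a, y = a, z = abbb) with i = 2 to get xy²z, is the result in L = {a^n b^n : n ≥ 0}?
No

xy²z = a · aa · abbb = aaaabbb.
aaaabbb has 4 a's and 3 b's; 4 ≠ 3, so it is not in L.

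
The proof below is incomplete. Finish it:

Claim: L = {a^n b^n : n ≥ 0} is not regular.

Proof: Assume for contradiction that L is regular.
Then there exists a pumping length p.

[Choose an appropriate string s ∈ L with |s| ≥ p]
s = a^p b^p

This string is in L (has equal a's and b's) and has length 2p ≥ p.
Any decomposition xyz with |xy| ≤ p means y consists only of a's,
so pumping will unbalance the counts.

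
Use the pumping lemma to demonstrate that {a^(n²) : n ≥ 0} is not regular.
Assume for contradiction that L is regular, and let p ≥ 1 be the pumping length given by the pumping lemma.
Choose s = a^(p²). Then s ∈ L and |s| = p² ≥ p.
By the pumping lemma, s = xyz for some x, y, z with |xy| ≤ p, |y| ≥ 1, and xy^i z ∈ L for every i ≥ 0.
Here y = a^k for some k with 1 ≤ k ≤ |xy| ≤ p.

Take i = 2: |xy²z| = p² + k.
Now p² < p² + k ≤ p² + p < p² + 2p + 1 = (p + 1)².
So |xy²z| lies strictly between the consecutive squares p² and (p + 1)², hence is not a perfect square, and xy²z ∉ L.

This contradicts the pumping lemma, which requires xy^i z ∈ L for all i ≥ 0.
Hence L = {a^(n²) : n ≥ 0} is not regular. ∎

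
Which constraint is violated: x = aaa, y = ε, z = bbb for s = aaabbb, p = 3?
Violated: |y| > 0

The decomposition x = aaa, y = ε, z = bbb for s = aaabbb with p = 3
violates the constraint: |y| > 0

|y| = 0, but the pumping lemma requires |y| > 0 (y must be non-empty).

Pumping lemma constraints:
1. xyz = s (decomposition is valid)
2. |xy| ≤ p
3. |y| > 0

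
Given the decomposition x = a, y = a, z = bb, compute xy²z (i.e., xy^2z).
aaabb

Given x = 'a', y = 'a', z = 'bb' and i = 2:

xy^2z = x + y·y·...·y (2 times) + z
       = 'a' + 'a'^2 + 'bb'
       = 'a' + 'aa' + 'bb'
       = 'aaabb'

The pumped string is 'aaabb' with length 5.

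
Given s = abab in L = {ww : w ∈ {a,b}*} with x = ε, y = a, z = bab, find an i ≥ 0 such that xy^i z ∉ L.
i = 3

xy³z = ε · aaa · bab = aaabab; aaabab has length 6; its halves are aaa and bab, which differ, so it is not in L.
(Other choices also work, e.g. i = 0, 2; only i = 1 is guaranteed to stay in L since xy¹z = s.)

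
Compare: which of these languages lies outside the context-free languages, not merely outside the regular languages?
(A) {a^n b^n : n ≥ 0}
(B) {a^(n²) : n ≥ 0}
(B) {a^(n²) : n ≥ 0}

(B) {a^(n²) : n ≥ 0} requires the CFL pumping lemma.

- {a^n b^n : n ≥ 0} is context-free (but not regular)
  • Can be shown non-regular with the regular pumping lemma
  • After pumping, the number of a's and b's become unequal

- {a^(n²) : n ≥ 0} is NOT context-free
  • Requires the CFL pumping lemma to prove
  • Gaps between squares grow unboundedly

The CFL pumping lemma is "stronger" in that it can prove non-membership
in the larger class of context-free languages.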